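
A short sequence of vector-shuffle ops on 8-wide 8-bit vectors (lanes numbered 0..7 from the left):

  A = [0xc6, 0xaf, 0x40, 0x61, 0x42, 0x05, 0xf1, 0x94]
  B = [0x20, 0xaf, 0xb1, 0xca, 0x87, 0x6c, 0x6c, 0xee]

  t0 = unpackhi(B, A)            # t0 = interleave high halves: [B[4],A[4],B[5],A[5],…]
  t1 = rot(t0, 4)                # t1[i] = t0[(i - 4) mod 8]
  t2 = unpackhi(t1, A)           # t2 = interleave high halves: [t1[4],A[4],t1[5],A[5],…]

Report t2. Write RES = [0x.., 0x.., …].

→ t0 |87|42|6c|05|6c|f1|ee|94|
→ t1 |6c|f1|ee|94|87|42|6c|05|
→ t2 |87|42|42|05|6c|f1|05|94|

RES = [0x87, 0x42, 0x42, 0x05, 0x6c, 0xf1, 0x05, 0x94]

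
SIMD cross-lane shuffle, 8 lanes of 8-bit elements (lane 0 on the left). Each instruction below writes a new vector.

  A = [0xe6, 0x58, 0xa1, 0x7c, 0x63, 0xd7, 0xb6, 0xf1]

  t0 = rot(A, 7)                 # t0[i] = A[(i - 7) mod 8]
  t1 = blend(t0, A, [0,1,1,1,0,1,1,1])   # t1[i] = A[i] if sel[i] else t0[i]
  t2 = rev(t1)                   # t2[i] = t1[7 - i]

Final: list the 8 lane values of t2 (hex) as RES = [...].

RES = [0xf1, 0xb6, 0xd7, 0xd7, 0x7c, 0xa1, 0x58, 0x58]

t0 = [0x58, 0xa1, 0x7c, 0x63, 0xd7, 0xb6, 0xf1, 0xe6]
t1 = [0x58, 0x58, 0xa1, 0x7c, 0xd7, 0xd7, 0xb6, 0xf1]
t2 = [0xf1, 0xb6, 0xd7, 0xd7, 0x7c, 0xa1, 0x58, 0x58]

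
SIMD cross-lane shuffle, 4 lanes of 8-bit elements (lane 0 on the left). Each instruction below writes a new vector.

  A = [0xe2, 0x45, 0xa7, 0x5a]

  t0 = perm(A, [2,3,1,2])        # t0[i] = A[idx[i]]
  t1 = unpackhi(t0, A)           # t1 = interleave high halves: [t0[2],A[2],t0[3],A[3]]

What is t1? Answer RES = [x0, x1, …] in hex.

RES = [ 0x45  0xa7  0xa7  0x5a ]

  t0: a7 5a 45 a7
  t1: 45 a7 a7 5a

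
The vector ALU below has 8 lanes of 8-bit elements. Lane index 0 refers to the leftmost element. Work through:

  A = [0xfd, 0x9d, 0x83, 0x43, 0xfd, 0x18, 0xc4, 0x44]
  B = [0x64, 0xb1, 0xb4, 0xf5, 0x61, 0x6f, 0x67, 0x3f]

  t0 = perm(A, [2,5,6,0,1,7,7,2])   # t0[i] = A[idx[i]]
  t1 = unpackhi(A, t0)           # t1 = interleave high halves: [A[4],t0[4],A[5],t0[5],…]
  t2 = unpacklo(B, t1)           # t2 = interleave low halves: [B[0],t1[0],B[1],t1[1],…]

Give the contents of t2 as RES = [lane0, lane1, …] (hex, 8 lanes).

RES = [0x64, 0xfd, 0xb1, 0x9d, 0xb4, 0x18, 0xf5, 0x44]

→ t0 |83|18|c4|fd|9d|44|44|83|
→ t1 |fd|9d|18|44|c4|44|44|83|
→ t2 |64|fd|b1|9d|b4|18|f5|44|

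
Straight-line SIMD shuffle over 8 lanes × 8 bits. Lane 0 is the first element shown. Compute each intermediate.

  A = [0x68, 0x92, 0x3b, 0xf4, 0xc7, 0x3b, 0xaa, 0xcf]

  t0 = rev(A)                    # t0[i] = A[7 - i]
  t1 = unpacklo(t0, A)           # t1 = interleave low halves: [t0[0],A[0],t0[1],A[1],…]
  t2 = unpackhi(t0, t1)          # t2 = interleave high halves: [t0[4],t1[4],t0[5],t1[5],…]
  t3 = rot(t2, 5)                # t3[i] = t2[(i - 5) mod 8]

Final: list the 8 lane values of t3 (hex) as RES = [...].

RES = [0x3b, 0x92, 0xc7, 0x68, 0xf4, 0xf4, 0x3b, 0x3b]

→ t0 |cf|aa|3b|c7|f4|3b|92|68|
→ t1 |cf|68|aa|92|3b|3b|c7|f4|
→ t2 |f4|3b|3b|3b|92|c7|68|f4|
→ t3 |3b|92|c7|68|f4|f4|3b|3b|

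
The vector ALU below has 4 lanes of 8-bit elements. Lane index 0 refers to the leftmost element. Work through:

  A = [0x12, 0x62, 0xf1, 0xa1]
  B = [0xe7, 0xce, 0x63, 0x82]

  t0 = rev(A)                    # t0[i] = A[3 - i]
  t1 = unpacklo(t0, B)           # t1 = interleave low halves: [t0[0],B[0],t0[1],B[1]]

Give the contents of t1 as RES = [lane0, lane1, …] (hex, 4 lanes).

t0 = [0xa1, 0xf1, 0x62, 0x12]
t1 = [0xa1, 0xe7, 0xf1, 0xce]

RES = [0xa1, 0xe7, 0xf1, 0xce]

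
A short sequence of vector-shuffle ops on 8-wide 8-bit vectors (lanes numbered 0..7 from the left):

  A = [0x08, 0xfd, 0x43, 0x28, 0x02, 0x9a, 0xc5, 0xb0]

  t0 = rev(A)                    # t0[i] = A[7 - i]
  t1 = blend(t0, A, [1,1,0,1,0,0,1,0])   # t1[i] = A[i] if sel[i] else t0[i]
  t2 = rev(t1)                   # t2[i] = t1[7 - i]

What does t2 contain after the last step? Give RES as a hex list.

→ t0 |b0|c5|9a|02|28|43|fd|08|
→ t1 |08|fd|9a|28|28|43|c5|08|
→ t2 |08|c5|43|28|28|9a|fd|08|

RES = [0x08, 0xc5, 0x43, 0x28, 0x28, 0x9a, 0xfd, 0x08]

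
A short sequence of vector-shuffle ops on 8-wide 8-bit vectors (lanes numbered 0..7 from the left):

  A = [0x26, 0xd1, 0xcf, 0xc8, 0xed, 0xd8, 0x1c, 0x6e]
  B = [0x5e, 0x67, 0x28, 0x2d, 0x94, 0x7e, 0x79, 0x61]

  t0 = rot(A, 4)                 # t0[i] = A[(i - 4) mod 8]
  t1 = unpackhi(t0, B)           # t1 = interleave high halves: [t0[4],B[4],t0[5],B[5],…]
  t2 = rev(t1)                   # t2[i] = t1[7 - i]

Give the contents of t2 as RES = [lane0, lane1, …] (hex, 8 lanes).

→ t0 |ed|d8|1c|6e|26|d1|cf|c8|
→ t1 |26|94|d1|7e|cf|79|c8|61|
→ t2 |61|c8|79|cf|7e|d1|94|26|

RES = [ 0x61  0xc8  0x79  0xcf  0x7e  0xd1  0x94  0x26 ]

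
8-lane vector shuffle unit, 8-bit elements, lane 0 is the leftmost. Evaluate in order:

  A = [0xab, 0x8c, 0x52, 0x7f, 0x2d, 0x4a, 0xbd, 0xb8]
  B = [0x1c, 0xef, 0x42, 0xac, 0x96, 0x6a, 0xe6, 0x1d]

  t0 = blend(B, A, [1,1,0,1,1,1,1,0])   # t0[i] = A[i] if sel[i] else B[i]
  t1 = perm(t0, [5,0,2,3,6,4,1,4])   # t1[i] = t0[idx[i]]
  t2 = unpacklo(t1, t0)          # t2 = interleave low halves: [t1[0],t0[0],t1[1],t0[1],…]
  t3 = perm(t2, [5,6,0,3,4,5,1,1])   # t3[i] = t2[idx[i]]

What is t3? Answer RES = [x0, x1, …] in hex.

  t0: ab 8c 42 7f 2d 4a bd 1d
  t1: 4a ab 42 7f bd 2d 8c 2d
  t2: 4a ab ab 8c 42 42 7f 7f
  t3: 42 7f 4a 8c 42 42 ab ab

RES = [ 0x42  0x7f  0x4a  0x8c  0x42  0x42  0xab  0xab ]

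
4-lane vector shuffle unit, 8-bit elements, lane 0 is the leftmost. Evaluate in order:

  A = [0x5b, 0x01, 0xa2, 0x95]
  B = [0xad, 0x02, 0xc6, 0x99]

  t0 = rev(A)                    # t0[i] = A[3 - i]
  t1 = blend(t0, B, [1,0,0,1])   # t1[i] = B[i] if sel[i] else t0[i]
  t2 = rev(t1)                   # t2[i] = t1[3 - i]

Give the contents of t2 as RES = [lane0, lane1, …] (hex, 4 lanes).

RES = [ 0x99  0x01  0xa2  0xad ]

  t0: 95 a2 01 5b
  t1: ad a2 01 99
  t2: 99 01 a2 ad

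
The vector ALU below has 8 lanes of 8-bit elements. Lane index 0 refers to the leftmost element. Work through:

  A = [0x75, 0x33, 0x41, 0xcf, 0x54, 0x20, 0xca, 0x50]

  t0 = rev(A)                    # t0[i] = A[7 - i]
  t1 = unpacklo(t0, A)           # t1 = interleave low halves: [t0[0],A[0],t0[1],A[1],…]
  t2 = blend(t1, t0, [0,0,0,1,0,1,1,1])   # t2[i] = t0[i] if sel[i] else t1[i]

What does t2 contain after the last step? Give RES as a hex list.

t0 = [0x50, 0xca, 0x20, 0x54, 0xcf, 0x41, 0x33, 0x75]
t1 = [0x50, 0x75, 0xca, 0x33, 0x20, 0x41, 0x54, 0xcf]
t2 = [0x50, 0x75, 0xca, 0x54, 0x20, 0x41, 0x33, 0x75]

RES = [0x50, 0x75, 0xca, 0x54, 0x20, 0x41, 0x33, 0x75]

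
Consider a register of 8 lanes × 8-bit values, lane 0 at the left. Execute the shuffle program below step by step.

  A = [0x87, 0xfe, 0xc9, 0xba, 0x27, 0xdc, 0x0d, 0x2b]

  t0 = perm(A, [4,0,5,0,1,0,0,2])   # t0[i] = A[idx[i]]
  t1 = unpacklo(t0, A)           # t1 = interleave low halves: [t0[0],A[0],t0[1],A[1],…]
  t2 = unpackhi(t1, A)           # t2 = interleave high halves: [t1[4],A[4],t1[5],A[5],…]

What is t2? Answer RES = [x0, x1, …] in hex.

  t0: 27 87 dc 87 fe 87 87 c9
  t1: 27 87 87 fe dc c9 87 ba
  t2: dc 27 c9 dc 87 0d ba 2b

RES = [0xdc, 0x27, 0xc9, 0xdc, 0x87, 0x0d, 0xba, 0x2b]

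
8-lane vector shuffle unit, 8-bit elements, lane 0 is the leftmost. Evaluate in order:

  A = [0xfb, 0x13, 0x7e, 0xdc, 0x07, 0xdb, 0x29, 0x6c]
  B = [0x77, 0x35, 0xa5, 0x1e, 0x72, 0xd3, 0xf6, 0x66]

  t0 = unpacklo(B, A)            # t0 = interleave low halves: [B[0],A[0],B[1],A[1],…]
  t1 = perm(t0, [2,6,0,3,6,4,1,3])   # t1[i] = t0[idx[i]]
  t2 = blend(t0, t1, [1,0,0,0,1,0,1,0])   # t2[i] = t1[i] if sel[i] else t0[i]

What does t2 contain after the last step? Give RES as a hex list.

RES = [ 0x35  0xfb  0x35  0x13  0x1e  0x7e  0xfb  0xdc ]

  t0: 77 fb 35 13 a5 7e 1e dc
  t1: 35 1e 77 13 1e a5 fb 13
  t2: 35 fb 35 13 1e 7e fb dc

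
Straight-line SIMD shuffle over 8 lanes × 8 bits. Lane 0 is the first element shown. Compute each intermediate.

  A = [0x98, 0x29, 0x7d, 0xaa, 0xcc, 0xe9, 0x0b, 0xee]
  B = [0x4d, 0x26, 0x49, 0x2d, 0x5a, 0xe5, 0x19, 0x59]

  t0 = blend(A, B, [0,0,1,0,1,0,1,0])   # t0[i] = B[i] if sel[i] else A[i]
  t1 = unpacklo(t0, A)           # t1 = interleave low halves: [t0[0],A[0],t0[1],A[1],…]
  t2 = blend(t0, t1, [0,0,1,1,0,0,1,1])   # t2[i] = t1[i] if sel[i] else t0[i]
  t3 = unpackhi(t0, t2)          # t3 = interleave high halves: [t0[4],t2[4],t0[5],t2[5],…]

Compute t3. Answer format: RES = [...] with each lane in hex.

t0 = [0x98, 0x29, 0x49, 0xaa, 0x5a, 0xe9, 0x19, 0xee]
t1 = [0x98, 0x98, 0x29, 0x29, 0x49, 0x7d, 0xaa, 0xaa]
t2 = [0x98, 0x29, 0x29, 0x29, 0x5a, 0xe9, 0xaa, 0xaa]
t3 = [0x5a, 0x5a, 0xe9, 0xe9, 0x19, 0xaa, 0xee, 0xaa]

RES = [ 0x5a  0x5a  0xe9  0xe9  0x19  0xaa  0xee  0xaa ]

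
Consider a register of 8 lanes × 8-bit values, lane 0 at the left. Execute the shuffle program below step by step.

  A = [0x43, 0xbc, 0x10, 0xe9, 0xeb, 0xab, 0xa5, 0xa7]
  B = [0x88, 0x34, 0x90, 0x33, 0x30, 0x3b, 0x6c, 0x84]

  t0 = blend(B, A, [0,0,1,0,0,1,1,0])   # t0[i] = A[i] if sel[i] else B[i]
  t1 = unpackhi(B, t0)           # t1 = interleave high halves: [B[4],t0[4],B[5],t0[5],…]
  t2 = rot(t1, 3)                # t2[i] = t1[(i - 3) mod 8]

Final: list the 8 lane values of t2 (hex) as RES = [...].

RES = [ 0xa5  0x84  0x84  0x30  0x30  0x3b  0xab  0x6c ]

  t0: 88 34 10 33 30 ab a5 84
  t1: 30 30 3b ab 6c a5 84 84
  t2: a5 84 84 30 30 3b ab 6c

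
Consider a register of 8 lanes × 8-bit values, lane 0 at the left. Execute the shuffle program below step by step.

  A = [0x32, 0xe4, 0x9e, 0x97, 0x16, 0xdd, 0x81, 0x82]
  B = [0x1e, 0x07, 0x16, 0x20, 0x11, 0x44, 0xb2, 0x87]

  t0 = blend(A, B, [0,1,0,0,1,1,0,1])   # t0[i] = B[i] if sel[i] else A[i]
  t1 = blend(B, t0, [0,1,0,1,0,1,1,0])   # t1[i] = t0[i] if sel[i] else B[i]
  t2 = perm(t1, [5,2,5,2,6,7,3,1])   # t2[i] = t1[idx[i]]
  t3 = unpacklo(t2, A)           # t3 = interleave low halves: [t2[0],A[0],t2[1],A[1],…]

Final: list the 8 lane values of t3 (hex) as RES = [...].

RES = [ 0x44  0x32  0x16  0xe4  0x44  0x9e  0x16  0x97 ]

→ t0 |32|07|9e|97|11|44|81|87|
→ t1 |1e|07|16|97|11|44|81|87|
→ t2 |44|16|44|16|81|87|97|07|
→ t3 |44|32|16|e4|44|9e|16|97|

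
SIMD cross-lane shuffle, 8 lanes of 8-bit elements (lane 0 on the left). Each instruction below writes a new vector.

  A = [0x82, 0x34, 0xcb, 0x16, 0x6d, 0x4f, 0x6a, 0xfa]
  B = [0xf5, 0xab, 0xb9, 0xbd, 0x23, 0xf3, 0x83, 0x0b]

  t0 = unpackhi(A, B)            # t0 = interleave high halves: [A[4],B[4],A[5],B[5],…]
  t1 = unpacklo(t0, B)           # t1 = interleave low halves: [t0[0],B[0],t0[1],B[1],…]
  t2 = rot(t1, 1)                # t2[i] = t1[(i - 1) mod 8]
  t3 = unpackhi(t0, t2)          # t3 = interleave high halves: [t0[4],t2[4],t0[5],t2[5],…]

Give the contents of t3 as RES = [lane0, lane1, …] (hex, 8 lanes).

RES = [ 0x6a  0xab  0x83  0x4f  0xfa  0xb9  0x0b  0xf3 ]

t0 = [0x6d, 0x23, 0x4f, 0xf3, 0x6a, 0x83, 0xfa, 0x0b]
t1 = [0x6d, 0xf5, 0x23, 0xab, 0x4f, 0xb9, 0xf3, 0xbd]
t2 = [0xbd, 0x6d, 0xf5, 0x23, 0xab, 0x4f, 0xb9, 0xf3]
t3 = [0x6a, 0xab, 0x83, 0x4f, 0xfa, 0xb9, 0x0b, 0xf3]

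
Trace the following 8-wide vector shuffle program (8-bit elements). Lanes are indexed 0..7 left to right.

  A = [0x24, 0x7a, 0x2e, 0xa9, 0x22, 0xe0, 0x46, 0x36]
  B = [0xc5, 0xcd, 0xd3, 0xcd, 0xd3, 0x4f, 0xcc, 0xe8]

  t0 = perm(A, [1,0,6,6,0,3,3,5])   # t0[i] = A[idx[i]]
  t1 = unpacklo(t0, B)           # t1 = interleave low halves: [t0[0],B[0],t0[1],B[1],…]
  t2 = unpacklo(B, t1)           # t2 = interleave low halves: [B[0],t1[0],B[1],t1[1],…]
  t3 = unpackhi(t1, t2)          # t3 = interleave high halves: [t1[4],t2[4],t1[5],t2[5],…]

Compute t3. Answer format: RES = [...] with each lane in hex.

RES = [ 0x46  0xd3  0xd3  0x24  0x46  0xcd  0xcd  0xcd ]

t0 = [0x7a, 0x24, 0x46, 0x46, 0x24, 0xa9, 0xa9, 0xe0]
t1 = [0x7a, 0xc5, 0x24, 0xcd, 0x46, 0xd3, 0x46, 0xcd]
t2 = [0xc5, 0x7a, 0xcd, 0xc5, 0xd3, 0x24, 0xcd, 0xcd]
t3 = [0x46, 0xd3, 0xd3, 0x24, 0x46, 0xcd, 0xcd, 0xcd]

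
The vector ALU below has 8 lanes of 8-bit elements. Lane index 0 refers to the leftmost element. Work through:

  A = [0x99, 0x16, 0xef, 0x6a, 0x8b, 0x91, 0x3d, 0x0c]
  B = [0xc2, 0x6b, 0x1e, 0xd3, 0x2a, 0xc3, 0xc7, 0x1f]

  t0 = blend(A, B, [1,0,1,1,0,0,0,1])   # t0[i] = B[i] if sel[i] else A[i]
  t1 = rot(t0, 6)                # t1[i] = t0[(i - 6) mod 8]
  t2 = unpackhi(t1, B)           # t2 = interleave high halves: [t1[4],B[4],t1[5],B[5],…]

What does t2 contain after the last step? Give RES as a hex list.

→ t0 |c2|16|1e|d3|8b|91|3d|1f|
→ t1 |1e|d3|8b|91|3d|1f|c2|16|
→ t2 |3d|2a|1f|c3|c2|c7|16|1f|

RES = [ 0x3d  0x2a  0x1f  0xc3  0xc2  0xc7  0x16  0x1f ]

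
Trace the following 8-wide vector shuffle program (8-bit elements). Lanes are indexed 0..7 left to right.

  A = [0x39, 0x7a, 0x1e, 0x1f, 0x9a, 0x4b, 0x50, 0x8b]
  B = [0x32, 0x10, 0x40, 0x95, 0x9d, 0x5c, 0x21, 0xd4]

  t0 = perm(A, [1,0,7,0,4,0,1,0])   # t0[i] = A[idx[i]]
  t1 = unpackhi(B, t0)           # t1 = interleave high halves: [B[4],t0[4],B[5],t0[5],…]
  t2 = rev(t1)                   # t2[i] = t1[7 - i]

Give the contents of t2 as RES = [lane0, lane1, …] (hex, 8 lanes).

t0 = [0x7a, 0x39, 0x8b, 0x39, 0x9a, 0x39, 0x7a, 0x39]
t1 = [0x9d, 0x9a, 0x5c, 0x39, 0x21, 0x7a, 0xd4, 0x39]
t2 = [0x39, 0xd4, 0x7a, 0x21, 0x39, 0x5c, 0x9a, 0x9d]

RES = [ 0x39  0xd4  0x7a  0x21  0x39  0x5c  0x9a  0x9d ]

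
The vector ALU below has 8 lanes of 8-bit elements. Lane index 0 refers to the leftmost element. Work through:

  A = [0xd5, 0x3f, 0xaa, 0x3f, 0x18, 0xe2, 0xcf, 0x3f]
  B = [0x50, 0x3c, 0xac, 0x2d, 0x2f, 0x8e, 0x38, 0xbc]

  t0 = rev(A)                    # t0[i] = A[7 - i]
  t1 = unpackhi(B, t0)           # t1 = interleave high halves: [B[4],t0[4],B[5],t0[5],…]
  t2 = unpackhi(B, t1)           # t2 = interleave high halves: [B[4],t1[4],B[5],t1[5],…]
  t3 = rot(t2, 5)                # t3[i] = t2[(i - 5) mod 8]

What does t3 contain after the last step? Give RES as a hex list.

RES = [0x3f, 0x38, 0xbc, 0xbc, 0xd5, 0x2f, 0x38, 0x8e]

  t0: 3f cf e2 18 3f aa 3f d5
  t1: 2f 3f 8e aa 38 3f bc d5
  t2: 2f 38 8e 3f 38 bc bc d5
  t3: 3f 38 bc bc d5 2f 38 8e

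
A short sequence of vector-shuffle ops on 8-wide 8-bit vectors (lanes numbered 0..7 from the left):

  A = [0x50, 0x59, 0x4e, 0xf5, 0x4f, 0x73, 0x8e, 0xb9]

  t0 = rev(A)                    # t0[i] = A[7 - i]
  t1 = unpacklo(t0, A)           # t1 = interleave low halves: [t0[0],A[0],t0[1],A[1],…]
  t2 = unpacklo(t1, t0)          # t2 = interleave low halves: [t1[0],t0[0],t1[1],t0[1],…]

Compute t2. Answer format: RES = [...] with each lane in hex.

RES = [0xb9, 0xb9, 0x50, 0x8e, 0x8e, 0x73, 0x59, 0x4f]

t0 = [0xb9, 0x8e, 0x73, 0x4f, 0xf5, 0x4e, 0x59, 0x50]
t1 = [0xb9, 0x50, 0x8e, 0x59, 0x73, 0x4e, 0x4f, 0xf5]
t2 = [0xb9, 0xb9, 0x50, 0x8e, 0x8e, 0x73, 0x59, 0x4f]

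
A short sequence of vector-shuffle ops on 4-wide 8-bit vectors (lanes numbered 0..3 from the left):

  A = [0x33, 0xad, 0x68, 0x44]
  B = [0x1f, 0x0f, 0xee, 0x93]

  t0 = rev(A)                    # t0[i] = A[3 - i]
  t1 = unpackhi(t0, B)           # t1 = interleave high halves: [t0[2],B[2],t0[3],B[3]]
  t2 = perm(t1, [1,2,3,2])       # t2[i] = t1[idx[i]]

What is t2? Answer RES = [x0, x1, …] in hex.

  t0: 44 68 ad 33
  t1: ad ee 33 93
  t2: ee 33 93 33

RES = [ 0xee  0x33  0x93  0x33 ]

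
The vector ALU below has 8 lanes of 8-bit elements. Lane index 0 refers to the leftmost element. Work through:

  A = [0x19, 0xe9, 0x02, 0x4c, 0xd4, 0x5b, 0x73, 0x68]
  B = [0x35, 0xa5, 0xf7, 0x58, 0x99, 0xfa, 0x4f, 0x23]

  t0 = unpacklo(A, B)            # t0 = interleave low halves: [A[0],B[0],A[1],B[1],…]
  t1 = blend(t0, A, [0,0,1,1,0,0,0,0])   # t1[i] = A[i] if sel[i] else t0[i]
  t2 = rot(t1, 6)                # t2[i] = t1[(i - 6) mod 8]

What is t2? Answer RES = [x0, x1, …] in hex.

RES = [0x02, 0x4c, 0x02, 0xf7, 0x4c, 0x58, 0x19, 0x35]

→ t0 |19|35|e9|a5|02|f7|4c|58|
→ t1 |19|35|02|4c|02|f7|4c|58|
→ t2 |02|4c|02|f7|4c|58|19|35|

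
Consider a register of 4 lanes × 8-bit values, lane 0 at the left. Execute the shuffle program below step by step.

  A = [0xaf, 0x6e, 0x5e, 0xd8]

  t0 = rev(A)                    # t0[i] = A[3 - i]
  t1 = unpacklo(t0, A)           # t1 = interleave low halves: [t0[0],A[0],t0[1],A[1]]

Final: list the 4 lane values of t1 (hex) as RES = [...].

→ t0 |d8|5e|6e|af|
→ t1 |d8|af|5e|6e|

RES = [0xd8, 0xaf, 0x5e, 0x6e]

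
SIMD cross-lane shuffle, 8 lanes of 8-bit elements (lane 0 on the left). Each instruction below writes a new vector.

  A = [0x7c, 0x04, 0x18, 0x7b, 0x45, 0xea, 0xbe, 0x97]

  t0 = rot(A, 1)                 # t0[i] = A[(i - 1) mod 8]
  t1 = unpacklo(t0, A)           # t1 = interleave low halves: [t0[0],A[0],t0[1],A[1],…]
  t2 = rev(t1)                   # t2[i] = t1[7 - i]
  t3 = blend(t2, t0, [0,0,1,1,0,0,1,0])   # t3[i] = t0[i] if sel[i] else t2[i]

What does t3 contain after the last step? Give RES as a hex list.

RES = [ 0x7b  0x18  0x04  0x18  0x04  0x7c  0xea  0x97 ]

→ t0 |97|7c|04|18|7b|45|ea|be|
→ t1 |97|7c|7c|04|04|18|18|7b|
→ t2 |7b|18|18|04|04|7c|7c|97|
→ t3 |7b|18|04|18|04|7c|ea|97|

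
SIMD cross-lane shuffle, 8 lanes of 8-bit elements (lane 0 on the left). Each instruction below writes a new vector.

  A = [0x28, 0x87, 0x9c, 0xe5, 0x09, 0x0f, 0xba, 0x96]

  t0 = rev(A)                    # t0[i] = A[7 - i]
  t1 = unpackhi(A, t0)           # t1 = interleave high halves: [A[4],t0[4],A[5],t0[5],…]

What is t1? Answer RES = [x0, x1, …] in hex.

  t0: 96 ba 0f 09 e5 9c 87 28
  t1: 09 e5 0f 9c ba 87 96 28

RES = [0x09, 0xe5, 0x0f, 0x9c, 0xba, 0x87, 0x96, 0x28]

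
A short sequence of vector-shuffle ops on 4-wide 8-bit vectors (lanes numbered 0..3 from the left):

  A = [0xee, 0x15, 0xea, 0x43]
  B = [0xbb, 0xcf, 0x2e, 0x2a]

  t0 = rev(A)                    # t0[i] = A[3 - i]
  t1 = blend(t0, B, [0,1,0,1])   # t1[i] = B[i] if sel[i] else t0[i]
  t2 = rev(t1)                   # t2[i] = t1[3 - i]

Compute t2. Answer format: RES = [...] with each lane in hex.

→ t0 |43|ea|15|ee|
→ t1 |43|cf|15|2a|
→ t2 |2a|15|cf|43|

RES = [0x2a, 0x15, 0xcf, 0x43]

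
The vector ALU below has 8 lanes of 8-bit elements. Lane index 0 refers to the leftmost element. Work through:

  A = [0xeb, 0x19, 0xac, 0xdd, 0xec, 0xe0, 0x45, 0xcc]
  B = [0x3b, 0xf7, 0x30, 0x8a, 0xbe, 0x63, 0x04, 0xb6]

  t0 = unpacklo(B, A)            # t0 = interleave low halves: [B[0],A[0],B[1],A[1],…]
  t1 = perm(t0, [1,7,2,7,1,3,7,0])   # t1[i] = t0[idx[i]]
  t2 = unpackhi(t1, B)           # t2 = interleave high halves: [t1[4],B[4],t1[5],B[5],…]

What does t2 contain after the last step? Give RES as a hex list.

RES = [0xeb, 0xbe, 0x19, 0x63, 0xdd, 0x04, 0x3b, 0xb6]

→ t0 |3b|eb|f7|19|30|ac|8a|dd|
→ t1 |eb|dd|f7|dd|eb|19|dd|3b|
→ t2 |eb|be|19|63|dd|04|3b|b6|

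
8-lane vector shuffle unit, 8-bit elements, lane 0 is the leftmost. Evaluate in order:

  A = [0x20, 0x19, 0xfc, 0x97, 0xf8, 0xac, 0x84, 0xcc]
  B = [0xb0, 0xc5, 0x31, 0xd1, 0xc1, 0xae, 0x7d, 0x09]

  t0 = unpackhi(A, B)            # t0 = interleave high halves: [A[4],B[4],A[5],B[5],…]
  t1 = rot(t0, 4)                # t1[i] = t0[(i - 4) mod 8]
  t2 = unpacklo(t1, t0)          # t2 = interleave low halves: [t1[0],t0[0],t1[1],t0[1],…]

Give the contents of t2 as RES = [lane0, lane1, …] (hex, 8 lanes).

RES = [0x84, 0xf8, 0x7d, 0xc1, 0xcc, 0xac, 0x09, 0xae]

  t0: f8 c1 ac ae 84 7d cc 09
  t1: 84 7d cc 09 f8 c1 ac ae
  t2: 84 f8 7d c1 cc ac 09 ae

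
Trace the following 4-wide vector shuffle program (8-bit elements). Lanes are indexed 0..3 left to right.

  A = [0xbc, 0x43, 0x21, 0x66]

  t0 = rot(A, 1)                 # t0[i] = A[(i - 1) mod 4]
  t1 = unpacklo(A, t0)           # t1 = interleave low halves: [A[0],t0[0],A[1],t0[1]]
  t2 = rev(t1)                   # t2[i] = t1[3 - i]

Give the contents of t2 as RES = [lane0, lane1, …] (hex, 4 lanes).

RES = [0xbc, 0x43, 0x66, 0xbc]

t0 = [0x66, 0xbc, 0x43, 0x21]
t1 = [0xbc, 0x66, 0x43, 0xbc]
t2 = [0xbc, 0x43, 0x66, 0xbc]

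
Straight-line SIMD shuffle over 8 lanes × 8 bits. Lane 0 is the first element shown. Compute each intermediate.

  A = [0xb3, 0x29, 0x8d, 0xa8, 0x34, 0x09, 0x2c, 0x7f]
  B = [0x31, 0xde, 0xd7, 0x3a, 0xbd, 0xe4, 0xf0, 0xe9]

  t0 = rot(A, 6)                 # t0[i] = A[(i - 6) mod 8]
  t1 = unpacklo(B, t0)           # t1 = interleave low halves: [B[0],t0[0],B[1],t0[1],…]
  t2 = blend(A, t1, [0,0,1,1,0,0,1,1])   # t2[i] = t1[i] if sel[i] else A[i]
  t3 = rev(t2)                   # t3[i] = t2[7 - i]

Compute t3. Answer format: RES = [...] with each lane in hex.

t0 = [0x8d, 0xa8, 0x34, 0x09, 0x2c, 0x7f, 0xb3, 0x29]
t1 = [0x31, 0x8d, 0xde, 0xa8, 0xd7, 0x34, 0x3a, 0x09]
t2 = [0xb3, 0x29, 0xde, 0xa8, 0x34, 0x09, 0x3a, 0x09]
t3 = [0x09, 0x3a, 0x09, 0x34, 0xa8, 0xde, 0x29, 0xb3]

RES = [0x09, 0x3a, 0x09, 0x34, 0xa8, 0xde, 0x29, 0xb3]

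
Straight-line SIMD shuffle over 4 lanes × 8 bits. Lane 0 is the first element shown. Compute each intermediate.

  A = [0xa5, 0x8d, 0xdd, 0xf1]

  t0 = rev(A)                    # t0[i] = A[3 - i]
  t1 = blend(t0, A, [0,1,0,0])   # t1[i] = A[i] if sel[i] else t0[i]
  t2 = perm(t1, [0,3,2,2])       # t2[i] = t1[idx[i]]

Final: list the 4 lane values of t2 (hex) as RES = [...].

t0 = [0xf1, 0xdd, 0x8d, 0xa5]
t1 = [0xf1, 0x8d, 0x8d, 0xa5]
t2 = [0xf1, 0xa5, 0x8d, 0x8d]

RES = [0xf1, 0xa5, 0x8d, 0x8d]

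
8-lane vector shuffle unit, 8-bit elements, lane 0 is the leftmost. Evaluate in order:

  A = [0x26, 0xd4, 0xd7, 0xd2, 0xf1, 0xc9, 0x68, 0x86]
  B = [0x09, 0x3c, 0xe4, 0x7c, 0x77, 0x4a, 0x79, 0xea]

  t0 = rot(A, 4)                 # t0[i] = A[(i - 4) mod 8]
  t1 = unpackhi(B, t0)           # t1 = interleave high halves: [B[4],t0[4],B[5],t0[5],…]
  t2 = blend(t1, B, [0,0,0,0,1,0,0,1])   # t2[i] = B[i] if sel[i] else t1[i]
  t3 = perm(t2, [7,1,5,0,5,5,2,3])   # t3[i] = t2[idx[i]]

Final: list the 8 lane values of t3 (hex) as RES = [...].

RES = [0xea, 0x26, 0xd7, 0x77, 0xd7, 0xd7, 0x4a, 0xd4]

t0 = [0xf1, 0xc9, 0x68, 0x86, 0x26, 0xd4, 0xd7, 0xd2]
t1 = [0x77, 0x26, 0x4a, 0xd4, 0x79, 0xd7, 0xea, 0xd2]
t2 = [0x77, 0x26, 0x4a, 0xd4, 0x77, 0xd7, 0xea, 0xea]
t3 = [0xea, 0x26, 0xd7, 0x77, 0xd7, 0xd7, 0x4a, 0xd4]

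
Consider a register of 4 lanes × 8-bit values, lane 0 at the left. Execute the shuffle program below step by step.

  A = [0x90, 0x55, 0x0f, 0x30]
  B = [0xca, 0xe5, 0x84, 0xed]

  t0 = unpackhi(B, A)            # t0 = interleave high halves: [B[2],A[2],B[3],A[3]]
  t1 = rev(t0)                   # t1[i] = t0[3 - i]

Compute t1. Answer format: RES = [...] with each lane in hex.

RES = [0x30, 0xed, 0x0f, 0x84]

  t0: 84 0f ed 30
  t1: 30 ed 0f 84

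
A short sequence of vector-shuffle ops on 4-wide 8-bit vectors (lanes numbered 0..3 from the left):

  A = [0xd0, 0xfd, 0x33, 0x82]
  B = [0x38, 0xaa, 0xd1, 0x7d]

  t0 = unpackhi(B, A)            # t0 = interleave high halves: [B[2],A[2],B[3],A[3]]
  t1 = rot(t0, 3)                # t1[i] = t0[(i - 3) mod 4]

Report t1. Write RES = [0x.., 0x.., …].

RES = [0x33, 0x7d, 0x82, 0xd1]

t0 = [0xd1, 0x33, 0x7d, 0x82]
t1 = [0x33, 0x7d, 0x82, 0xd1]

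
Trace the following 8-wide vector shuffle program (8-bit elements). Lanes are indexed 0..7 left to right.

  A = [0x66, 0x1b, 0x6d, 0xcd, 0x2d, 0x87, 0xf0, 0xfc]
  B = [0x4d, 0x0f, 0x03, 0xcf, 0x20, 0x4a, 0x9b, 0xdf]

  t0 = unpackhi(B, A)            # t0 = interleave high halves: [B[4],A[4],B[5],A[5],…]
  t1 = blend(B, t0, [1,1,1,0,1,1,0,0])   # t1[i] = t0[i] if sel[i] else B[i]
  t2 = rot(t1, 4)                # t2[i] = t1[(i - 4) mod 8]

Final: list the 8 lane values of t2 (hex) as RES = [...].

  t0: 20 2d 4a 87 9b f0 df fc
  t1: 20 2d 4a cf 9b f0 9b df
  t2: 9b f0 9b df 20 2d 4a cf

RES = [0x9b, 0xf0, 0x9b, 0xdf, 0x20, 0x2d, 0x4a, 0xcf]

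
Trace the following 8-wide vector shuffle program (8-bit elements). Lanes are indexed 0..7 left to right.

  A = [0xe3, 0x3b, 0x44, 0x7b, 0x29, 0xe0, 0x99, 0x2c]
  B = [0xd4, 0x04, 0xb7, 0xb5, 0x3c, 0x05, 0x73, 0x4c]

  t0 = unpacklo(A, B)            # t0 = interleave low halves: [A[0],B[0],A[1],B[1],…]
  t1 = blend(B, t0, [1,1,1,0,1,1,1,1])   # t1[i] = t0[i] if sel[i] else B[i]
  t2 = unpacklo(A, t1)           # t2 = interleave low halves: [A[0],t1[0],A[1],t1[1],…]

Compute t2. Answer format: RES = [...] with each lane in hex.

t0 = [0xe3, 0xd4, 0x3b, 0x04, 0x44, 0xb7, 0x7b, 0xb5]
t1 = [0xe3, 0xd4, 0x3b, 0xb5, 0x44, 0xb7, 0x7b, 0xb5]
t2 = [0xe3, 0xe3, 0x3b, 0xd4, 0x44, 0x3b, 0x7b, 0xb5]

RES = [ 0xe3  0xe3  0x3b  0xd4  0x44  0x3b  0x7b  0xb5 ]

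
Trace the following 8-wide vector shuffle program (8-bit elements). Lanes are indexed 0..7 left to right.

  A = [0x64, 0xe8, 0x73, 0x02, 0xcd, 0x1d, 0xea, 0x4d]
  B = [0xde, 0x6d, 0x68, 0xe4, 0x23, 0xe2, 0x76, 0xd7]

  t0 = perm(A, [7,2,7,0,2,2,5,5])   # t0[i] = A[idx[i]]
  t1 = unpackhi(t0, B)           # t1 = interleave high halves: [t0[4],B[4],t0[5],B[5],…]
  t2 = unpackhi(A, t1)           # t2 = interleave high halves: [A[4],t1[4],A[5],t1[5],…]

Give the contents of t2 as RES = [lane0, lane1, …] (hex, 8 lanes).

  t0: 4d 73 4d 64 73 73 1d 1d
  t1: 73 23 73 e2 1d 76 1d d7
  t2: cd 1d 1d 76 ea 1d 4d d7

RES = [0xcd, 0x1d, 0x1d, 0x76, 0xea, 0x1d, 0x4d, 0xd7]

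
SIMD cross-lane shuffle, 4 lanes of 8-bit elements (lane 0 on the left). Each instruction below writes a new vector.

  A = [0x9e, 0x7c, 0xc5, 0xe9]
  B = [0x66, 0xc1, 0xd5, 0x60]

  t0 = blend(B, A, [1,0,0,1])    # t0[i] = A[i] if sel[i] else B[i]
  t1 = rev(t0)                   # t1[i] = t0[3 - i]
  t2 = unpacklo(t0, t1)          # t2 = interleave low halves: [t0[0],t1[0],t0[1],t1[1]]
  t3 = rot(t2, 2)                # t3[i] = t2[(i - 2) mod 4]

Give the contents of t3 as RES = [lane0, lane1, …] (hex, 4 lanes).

RES = [ 0xc1  0xd5  0x9e  0xe9 ]

→ t0 |9e|c1|d5|e9|
→ t1 |e9|d5|c1|9e|
→ t2 |9e|e9|c1|d5|
→ t3 |c1|d5|9e|e9|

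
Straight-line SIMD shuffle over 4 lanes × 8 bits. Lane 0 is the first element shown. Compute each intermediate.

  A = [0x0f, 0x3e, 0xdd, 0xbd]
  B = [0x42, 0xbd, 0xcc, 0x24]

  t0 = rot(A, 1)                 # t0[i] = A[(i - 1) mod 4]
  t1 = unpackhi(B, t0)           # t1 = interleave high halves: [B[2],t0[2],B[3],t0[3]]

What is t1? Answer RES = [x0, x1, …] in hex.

RES = [0xcc, 0x3e, 0x24, 0xdd]

→ t0 |bd|0f|3e|dd|
→ t1 |cc|3e|24|dd|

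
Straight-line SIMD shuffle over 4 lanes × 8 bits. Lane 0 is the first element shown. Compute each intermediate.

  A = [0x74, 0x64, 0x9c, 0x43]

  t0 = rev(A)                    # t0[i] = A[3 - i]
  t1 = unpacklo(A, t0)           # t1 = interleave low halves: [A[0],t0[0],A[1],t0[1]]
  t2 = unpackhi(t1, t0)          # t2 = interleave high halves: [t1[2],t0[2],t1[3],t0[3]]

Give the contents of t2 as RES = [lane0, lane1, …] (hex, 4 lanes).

RES = [0x64, 0x64, 0x9c, 0x74]

  t0: 43 9c 64 74
  t1: 74 43 64 9c
  t2: 64 64 9c 74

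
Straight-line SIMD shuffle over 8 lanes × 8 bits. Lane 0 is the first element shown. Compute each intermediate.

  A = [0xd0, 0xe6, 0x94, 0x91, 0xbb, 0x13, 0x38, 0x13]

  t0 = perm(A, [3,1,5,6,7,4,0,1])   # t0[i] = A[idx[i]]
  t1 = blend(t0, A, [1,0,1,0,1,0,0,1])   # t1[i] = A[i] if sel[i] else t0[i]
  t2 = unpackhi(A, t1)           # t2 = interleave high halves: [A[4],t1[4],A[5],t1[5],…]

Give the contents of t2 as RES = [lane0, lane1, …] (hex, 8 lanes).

→ t0 |91|e6|13|38|13|bb|d0|e6|
→ t1 |d0|e6|94|38|bb|bb|d0|13|
→ t2 |bb|bb|13|bb|38|d0|13|13|

RES = [0xbb, 0xbb, 0x13, 0xbb, 0x38, 0xd0, 0x13, 0x13]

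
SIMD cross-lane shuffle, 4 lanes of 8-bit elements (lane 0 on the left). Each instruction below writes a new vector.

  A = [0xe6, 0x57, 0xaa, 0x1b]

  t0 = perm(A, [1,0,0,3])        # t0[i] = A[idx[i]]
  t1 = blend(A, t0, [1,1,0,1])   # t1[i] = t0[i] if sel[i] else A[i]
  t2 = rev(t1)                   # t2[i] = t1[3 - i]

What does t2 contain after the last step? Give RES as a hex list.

RES = [0x1b, 0xaa, 0xe6, 0x57]

t0 = [0x57, 0xe6, 0xe6, 0x1b]
t1 = [0x57, 0xe6, 0xaa, 0x1b]
t2 = [0x1b, 0xaa, 0xe6, 0x57]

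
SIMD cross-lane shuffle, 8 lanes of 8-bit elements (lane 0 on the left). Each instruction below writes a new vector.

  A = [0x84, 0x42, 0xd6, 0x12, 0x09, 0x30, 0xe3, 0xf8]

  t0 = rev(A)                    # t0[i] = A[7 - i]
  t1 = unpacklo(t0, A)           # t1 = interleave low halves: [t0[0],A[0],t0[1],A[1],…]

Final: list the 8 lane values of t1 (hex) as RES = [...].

RES = [0xf8, 0x84, 0xe3, 0x42, 0x30, 0xd6, 0x09, 0x12]

→ t0 |f8|e3|30|09|12|d6|42|84|
→ t1 |f8|84|e3|42|30|d6|09|12|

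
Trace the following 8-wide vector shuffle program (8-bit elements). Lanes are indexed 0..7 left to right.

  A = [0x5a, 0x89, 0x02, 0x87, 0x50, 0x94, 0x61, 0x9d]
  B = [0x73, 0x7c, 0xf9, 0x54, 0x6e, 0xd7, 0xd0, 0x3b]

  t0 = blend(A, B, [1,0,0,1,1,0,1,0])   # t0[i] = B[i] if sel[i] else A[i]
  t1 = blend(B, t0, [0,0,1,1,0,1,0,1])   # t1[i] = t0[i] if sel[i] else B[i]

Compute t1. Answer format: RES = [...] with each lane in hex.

RES = [ 0x73  0x7c  0x02  0x54  0x6e  0x94  0xd0  0x9d ]

  t0: 73 89 02 54 6e 94 d0 9d
  t1: 73 7c 02 54 6e 94 d0 9d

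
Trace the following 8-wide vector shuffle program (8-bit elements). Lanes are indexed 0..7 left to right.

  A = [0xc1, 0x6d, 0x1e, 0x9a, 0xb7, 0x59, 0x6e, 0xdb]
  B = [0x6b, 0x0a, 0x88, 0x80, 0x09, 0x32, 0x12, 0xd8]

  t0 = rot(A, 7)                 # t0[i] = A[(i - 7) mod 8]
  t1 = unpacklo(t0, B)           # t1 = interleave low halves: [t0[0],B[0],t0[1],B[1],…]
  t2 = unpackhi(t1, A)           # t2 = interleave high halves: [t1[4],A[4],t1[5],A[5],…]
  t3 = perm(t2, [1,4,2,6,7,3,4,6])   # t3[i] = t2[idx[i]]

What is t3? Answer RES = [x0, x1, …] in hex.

→ t0 |6d|1e|9a|b7|59|6e|db|c1|
→ t1 |6d|6b|1e|0a|9a|88|b7|80|
→ t2 |9a|b7|88|59|b7|6e|80|db|
→ t3 |b7|b7|88|80|db|59|b7|80|

RES = [0xb7, 0xb7, 0x88, 0x80, 0xdb, 0x59, 0xb7, 0x80]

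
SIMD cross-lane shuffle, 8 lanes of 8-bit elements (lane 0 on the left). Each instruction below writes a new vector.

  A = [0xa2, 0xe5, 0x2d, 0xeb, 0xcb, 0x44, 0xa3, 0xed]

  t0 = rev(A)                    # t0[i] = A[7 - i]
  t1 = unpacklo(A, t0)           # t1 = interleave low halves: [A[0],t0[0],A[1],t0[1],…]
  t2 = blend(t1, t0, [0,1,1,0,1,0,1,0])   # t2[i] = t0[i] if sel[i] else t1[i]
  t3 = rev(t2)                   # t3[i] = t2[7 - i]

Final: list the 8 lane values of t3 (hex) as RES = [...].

RES = [0xcb, 0xe5, 0x44, 0xeb, 0xa3, 0x44, 0xa3, 0xa2]

  t0: ed a3 44 cb eb 2d e5 a2
  t1: a2 ed e5 a3 2d 44 eb cb
  t2: a2 a3 44 a3 eb 44 e5 cb
  t3: cb e5 44 eb a3 44 a3 a2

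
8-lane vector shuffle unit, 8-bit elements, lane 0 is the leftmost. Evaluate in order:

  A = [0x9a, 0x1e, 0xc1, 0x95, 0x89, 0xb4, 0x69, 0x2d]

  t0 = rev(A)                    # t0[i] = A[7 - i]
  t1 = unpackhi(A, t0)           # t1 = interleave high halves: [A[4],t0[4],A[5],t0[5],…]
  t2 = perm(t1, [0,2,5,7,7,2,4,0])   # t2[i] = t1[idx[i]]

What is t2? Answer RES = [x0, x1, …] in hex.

RES = [ 0x89  0xb4  0x1e  0x9a  0x9a  0xb4  0x69  0x89 ]

  t0: 2d 69 b4 89 95 c1 1e 9a
  t1: 89 95 b4 c1 69 1e 2d 9a
  t2: 89 b4 1e 9a 9a b4 69 89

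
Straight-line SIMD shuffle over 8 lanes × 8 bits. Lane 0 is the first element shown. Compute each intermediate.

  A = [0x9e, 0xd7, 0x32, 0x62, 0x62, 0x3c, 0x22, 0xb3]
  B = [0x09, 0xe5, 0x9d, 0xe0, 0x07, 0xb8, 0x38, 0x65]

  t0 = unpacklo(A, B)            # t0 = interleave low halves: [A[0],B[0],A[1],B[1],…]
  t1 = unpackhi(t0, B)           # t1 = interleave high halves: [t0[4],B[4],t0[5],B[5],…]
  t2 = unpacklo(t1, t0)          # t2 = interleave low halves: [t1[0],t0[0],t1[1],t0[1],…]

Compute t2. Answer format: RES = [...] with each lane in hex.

→ t0 |9e|09|d7|e5|32|9d|62|e0|
→ t1 |32|07|9d|b8|62|38|e0|65|
→ t2 |32|9e|07|09|9d|d7|b8|e5|

RES = [ 0x32  0x9e  0x07  0x09  0x9d  0xd7  0xb8  0xe5 ]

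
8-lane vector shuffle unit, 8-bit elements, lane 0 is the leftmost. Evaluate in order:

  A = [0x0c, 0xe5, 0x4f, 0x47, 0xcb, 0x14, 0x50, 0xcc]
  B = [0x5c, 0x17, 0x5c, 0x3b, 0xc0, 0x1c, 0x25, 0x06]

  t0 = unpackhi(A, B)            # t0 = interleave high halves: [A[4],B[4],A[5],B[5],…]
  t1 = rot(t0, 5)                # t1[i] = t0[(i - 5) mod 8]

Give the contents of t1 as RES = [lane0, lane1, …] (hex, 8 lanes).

  t0: cb c0 14 1c 50 25 cc 06
  t1: 1c 50 25 cc 06 cb c0 14

RES = [0x1c, 0x50, 0x25, 0xcc, 0x06, 0xcb, 0xc0, 0x14]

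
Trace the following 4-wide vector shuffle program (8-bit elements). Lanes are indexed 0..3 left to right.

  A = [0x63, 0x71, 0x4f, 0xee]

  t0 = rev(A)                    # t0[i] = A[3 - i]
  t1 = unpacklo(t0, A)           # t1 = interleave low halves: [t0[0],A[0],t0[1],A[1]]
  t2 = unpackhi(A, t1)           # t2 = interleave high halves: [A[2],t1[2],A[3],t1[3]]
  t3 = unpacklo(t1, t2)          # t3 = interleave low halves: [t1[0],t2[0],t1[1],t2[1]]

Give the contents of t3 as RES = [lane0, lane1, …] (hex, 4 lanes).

RES = [ 0xee  0x4f  0x63  0x4f ]

  t0: ee 4f 71 63
  t1: ee 63 4f 71
  t2: 4f 4f ee 71
  t3: ee 4f 63 4f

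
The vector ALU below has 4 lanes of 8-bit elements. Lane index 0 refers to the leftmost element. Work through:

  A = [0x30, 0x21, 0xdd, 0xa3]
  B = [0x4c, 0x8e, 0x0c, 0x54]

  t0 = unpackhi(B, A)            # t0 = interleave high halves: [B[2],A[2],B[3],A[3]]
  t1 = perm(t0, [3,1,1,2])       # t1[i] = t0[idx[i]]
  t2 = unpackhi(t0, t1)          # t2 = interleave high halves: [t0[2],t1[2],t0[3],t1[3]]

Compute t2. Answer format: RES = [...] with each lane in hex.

→ t0 |0c|dd|54|a3|
→ t1 |a3|dd|dd|54|
→ t2 |54|dd|a3|54|

RES = [ 0x54  0xdd  0xa3  0x54 ]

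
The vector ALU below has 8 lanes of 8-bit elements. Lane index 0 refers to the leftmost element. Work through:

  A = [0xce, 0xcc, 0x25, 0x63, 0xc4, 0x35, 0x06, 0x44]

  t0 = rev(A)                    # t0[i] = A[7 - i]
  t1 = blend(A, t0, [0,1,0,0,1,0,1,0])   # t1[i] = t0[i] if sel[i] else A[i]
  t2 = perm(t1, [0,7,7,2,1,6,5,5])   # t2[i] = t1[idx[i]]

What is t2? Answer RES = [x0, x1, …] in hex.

→ t0 |44|06|35|c4|63|25|cc|ce|
→ t1 |ce|06|25|63|63|35|cc|44|
→ t2 |ce|44|44|25|06|cc|35|35|

RES = [ 0xce  0x44  0x44  0x25  0x06  0xcc  0x35  0x35 ]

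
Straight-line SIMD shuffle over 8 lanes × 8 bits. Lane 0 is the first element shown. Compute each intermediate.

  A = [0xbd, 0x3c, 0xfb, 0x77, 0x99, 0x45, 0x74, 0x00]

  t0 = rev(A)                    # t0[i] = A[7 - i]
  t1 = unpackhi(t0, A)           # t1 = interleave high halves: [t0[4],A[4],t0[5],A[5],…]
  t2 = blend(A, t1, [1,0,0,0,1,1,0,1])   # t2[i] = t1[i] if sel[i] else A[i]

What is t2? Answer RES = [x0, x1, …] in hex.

RES = [ 0x77  0x3c  0xfb  0x77  0x3c  0x74  0x74  0x00 ]

  t0: 00 74 45 99 77 fb 3c bd
  t1: 77 99 fb 45 3c 74 bd 00
  t2: 77 3c fb 77 3c 74 74 00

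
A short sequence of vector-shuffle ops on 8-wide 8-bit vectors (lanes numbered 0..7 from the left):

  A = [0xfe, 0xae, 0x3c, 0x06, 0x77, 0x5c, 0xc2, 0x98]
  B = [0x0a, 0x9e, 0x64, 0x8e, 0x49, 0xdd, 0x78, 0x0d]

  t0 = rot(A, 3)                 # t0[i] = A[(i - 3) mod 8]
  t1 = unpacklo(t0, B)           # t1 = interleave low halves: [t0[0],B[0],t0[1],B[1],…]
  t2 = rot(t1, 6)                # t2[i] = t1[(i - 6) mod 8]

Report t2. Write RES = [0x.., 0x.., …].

t0 = [0x5c, 0xc2, 0x98, 0xfe, 0xae, 0x3c, 0x06, 0x77]
t1 = [0x5c, 0x0a, 0xc2, 0x9e, 0x98, 0x64, 0xfe, 0x8e]
t2 = [0xc2, 0x9e, 0x98, 0x64, 0xfe, 0x8e, 0x5c, 0x0a]

RES = [ 0xc2  0x9e  0x98  0x64  0xfe  0x8e  0x5c  0x0a ]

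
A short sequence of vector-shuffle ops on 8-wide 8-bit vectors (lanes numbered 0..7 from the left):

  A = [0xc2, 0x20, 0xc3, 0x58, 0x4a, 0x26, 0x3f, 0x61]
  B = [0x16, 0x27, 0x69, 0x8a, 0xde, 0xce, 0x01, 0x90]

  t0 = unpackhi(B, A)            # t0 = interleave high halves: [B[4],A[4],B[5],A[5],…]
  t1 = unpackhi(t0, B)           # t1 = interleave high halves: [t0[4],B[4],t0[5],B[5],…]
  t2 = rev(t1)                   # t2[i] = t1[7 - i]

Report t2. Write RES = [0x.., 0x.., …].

→ t0 |de|4a|ce|26|01|3f|90|61|
→ t1 |01|de|3f|ce|90|01|61|90|
→ t2 |90|61|01|90|ce|3f|de|01|

RES = [0x90, 0x61, 0x01, 0x90, 0xce, 0x3f, 0xde, 0x01]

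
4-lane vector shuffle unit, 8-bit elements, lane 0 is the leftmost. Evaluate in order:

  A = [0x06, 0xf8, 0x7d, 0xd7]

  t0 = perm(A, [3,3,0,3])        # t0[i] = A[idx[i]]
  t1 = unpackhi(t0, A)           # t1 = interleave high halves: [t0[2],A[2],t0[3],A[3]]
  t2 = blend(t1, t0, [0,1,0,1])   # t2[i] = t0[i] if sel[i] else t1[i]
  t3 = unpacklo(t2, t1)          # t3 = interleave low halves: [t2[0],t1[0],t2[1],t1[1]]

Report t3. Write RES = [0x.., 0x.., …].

→ t0 |d7|d7|06|d7|
→ t1 |06|7d|d7|d7|
→ t2 |06|d7|d7|d7|
→ t3 |06|06|d7|7d|

RES = [ 0x06  0x06  0xd7  0x7d ]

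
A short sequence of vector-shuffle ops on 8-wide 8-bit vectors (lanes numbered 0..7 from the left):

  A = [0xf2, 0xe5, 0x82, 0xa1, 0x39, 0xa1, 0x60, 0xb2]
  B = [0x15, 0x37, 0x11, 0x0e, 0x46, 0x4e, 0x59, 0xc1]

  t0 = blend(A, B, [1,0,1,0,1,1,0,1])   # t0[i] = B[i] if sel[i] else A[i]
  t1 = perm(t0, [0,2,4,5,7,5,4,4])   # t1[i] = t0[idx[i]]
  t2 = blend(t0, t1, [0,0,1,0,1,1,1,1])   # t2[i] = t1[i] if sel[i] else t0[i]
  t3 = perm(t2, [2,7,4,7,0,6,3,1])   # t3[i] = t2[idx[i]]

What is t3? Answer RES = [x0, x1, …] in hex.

t0 = [0x15, 0xe5, 0x11, 0xa1, 0x46, 0x4e, 0x60, 0xc1]
t1 = [0x15, 0x11, 0x46, 0x4e, 0xc1, 0x4e, 0x46, 0x46]
t2 = [0x15, 0xe5, 0x46, 0xa1, 0xc1, 0x4e, 0x46, 0x46]
t3 = [0x46, 0x46, 0xc1, 0x46, 0x15, 0x46, 0xa1, 0xe5]

RES = [ 0x46  0x46  0xc1  0x46  0x15  0x46  0xa1  0xe5 ]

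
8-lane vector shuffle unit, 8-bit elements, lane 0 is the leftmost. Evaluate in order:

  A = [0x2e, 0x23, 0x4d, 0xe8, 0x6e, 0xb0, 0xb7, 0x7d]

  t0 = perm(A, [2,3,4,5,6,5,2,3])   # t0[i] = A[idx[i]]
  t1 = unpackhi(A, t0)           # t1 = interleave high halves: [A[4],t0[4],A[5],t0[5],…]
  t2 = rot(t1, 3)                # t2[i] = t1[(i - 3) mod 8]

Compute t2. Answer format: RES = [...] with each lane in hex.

  t0: 4d e8 6e b0 b7 b0 4d e8
  t1: 6e b7 b0 b0 b7 4d 7d e8
  t2: 4d 7d e8 6e b7 b0 b0 b7

RES = [0x4d, 0x7d, 0xe8, 0x6e, 0xb7, 0xb0, 0xb0, 0xb7]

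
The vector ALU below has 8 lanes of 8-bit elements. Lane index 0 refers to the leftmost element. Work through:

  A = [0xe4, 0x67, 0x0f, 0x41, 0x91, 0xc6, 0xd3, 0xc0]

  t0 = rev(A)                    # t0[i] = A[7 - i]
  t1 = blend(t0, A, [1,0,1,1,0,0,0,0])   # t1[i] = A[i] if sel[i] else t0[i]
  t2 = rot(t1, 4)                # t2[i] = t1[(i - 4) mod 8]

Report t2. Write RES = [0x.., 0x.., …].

RES = [ 0x41  0x0f  0x67  0xe4  0xe4  0xd3  0x0f  0x41 ]

→ t0 |c0|d3|c6|91|41|0f|67|e4|
→ t1 |e4|d3|0f|41|41|0f|67|e4|
→ t2 |41|0f|67|e4|e4|d3|0f|41|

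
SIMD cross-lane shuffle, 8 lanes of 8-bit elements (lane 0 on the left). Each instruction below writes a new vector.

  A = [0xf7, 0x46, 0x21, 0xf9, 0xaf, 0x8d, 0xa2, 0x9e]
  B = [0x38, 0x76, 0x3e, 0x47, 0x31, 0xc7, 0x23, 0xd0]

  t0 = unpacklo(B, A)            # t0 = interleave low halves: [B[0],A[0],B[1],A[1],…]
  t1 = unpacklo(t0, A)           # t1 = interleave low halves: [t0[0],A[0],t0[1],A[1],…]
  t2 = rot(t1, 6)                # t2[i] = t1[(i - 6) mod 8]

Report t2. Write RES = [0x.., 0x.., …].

RES = [0xf7, 0x46, 0x76, 0x21, 0x46, 0xf9, 0x38, 0xf7]

  t0: 38 f7 76 46 3e 21 47 f9
  t1: 38 f7 f7 46 76 21 46 f9
  t2: f7 46 76 21 46 f9 38 f7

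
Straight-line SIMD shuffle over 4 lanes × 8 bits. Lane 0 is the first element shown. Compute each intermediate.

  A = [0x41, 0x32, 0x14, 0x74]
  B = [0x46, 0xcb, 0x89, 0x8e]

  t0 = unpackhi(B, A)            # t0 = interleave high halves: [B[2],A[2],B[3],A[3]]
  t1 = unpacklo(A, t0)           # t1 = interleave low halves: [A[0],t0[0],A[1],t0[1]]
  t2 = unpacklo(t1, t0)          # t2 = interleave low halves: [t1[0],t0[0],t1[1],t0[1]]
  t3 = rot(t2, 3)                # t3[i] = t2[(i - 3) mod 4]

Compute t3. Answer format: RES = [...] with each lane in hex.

→ t0 |89|14|8e|74|
→ t1 |41|89|32|14|
→ t2 |41|89|89|14|
→ t3 |89|89|14|41|

RES = [0x89, 0x89, 0x14, 0x41]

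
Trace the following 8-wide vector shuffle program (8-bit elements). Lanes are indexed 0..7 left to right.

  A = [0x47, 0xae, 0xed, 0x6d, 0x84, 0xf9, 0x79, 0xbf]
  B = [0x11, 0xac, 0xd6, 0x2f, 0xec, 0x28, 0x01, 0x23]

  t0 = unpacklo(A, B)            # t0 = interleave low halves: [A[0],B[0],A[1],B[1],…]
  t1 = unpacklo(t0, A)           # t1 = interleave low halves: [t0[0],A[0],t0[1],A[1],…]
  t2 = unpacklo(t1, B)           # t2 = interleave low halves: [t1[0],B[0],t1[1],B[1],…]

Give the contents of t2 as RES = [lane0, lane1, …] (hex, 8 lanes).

t0 = [0x47, 0x11, 0xae, 0xac, 0xed, 0xd6, 0x6d, 0x2f]
t1 = [0x47, 0x47, 0x11, 0xae, 0xae, 0xed, 0xac, 0x6d]
t2 = [0x47, 0x11, 0x47, 0xac, 0x11, 0xd6, 0xae, 0x2f]

RES = [0x47, 0x11, 0x47, 0xac, 0x11, 0xd6, 0xae, 0x2f]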